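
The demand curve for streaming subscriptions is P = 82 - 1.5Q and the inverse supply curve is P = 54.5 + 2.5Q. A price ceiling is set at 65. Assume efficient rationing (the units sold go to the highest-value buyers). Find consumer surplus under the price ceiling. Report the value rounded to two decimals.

Free-market equilibrium: 82 - 1.5Q = 54.5 + 2.5Q gives Q* = 6.875, P* = 71.6875.
At the ceiling price 65, quantity supplied is (65 - 54.5)/2.5 = 4.2; supply is the short side, so Q = 4.2 trades at P = 65.
The demand price at Q = 4.2 is 75.7. CS is the trapezoid between demand and 65 over [0, 4.2]: (1/2)[(82 - 65) + (75.7 - 65)](4.2) = 58.17.

58.17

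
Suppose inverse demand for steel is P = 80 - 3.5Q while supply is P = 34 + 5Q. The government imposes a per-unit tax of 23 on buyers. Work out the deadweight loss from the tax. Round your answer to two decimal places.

31.12

Pre-tax equilibrium: 80 - 3.5Q = 34 + 5Q gives Q* = 5.4118, P* = 61.0588.
A tax on buyers shifts demand down by 23: (80 - 23) - 3.5Q = 34 + 5Q, so Q_t = 2.7059. Buyers pay P_b = 70.5294; sellers receive P_s = P_b - 23 = 47.5294.
The welfare triangle lost has base Q* - Q_t = 2.7059 and height t = 23, so DWL = (1/2)(2.7059)(23) = 31.1176.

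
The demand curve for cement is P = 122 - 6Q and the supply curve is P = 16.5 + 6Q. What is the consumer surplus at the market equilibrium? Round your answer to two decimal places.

Setting demand equal to supply, 105.5 = 12Q, so Q* = 8.7917 and P* = 69.25.
CS is the area between the demand curve and P* from 0 to Q*: (1/2)(8.7917)(52.75) = 231.8802.

231.88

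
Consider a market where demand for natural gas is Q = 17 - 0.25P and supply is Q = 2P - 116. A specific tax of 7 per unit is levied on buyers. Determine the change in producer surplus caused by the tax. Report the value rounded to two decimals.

-1.12

Rewriting demand in inverse form: P = 68 - 4Q.
Rewriting supply in inverse form: P = 58 + 0.5Q.
Pre-tax equilibrium: 68 - 4Q = 58 + 0.5Q gives Q* = 2.2222, P* = 59.1111.
A tax on buyers shifts demand down by 7: (68 - 7) - 4Q = 58 + 0.5Q, so Q_t = 0.6667. Buyers pay P_b = 65.3333; sellers receive P_s = P_b - 7 = 58.3333.
Producers lose the trapezoid between P_s and P* out to Q_t plus the triangle from Q_t to Q*: change in PS = 0.1111 - 1.2346 = -1.1235.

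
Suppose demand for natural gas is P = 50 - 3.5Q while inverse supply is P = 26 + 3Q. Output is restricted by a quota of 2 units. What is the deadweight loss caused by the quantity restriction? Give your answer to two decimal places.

9.31

Without the quota, 50 - 3.5Q = 26 + 3Q gives Q* = 3.6923.
At Q = 2 the demand price is 50 - 3.5(2) = 43 and the supply price is 26 + 3(2) = 32.
Deadweight loss is the triangle between the curves from 2 to 3.6923: (1/2)(43 - 32)(3.6923 - 2) = 9.3077.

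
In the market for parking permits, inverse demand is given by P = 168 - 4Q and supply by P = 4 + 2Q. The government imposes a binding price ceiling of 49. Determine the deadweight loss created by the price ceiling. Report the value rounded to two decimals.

Free-market equilibrium: 168 - 4Q = 4 + 2Q gives Q* = 27.3333, P* = 58.6667.
At the ceiling price 49, quantity supplied is (49 - 4)/2 = 22.5; supply is the short side, so Q = 22.5 trades at P = 49.
The lost-trades triangle has base Q* - 22.5 = 4.8333 and height equal to the gap between the curves at Q = 22.5, which is 78 - 49 = 29. DWL = (1/2)(4.8333)(29) = 70.0833.

70.08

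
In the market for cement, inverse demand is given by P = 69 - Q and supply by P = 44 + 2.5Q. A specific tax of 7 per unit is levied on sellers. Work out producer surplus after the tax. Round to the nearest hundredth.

33.06

Without the tax, 69 - Q = 44 + 2.5Q so Q* = 7.1429 and P* = 61.8571.
A tax on sellers shifts supply up by 7: 69 - Q = 44 + 2.5Q + 7, so Q_t = 5.1429. Buyers pay P_b = 63.8571; sellers receive P_s = P_b - 7 = 56.8571.
Producer surplus is the triangle above supply below P_s: (1/2)(5.1429)(56.8571 - 44) = 33.0612.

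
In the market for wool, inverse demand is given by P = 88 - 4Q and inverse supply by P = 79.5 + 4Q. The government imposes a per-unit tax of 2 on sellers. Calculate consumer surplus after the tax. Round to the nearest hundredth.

Without the tax, 88 - 4Q = 79.5 + 4Q so Q* = 1.0625 and P* = 83.75.
A tax on sellers shifts supply up by 2: 88 - 4Q = 79.5 + 4Q + 2, so Q_t = 0.8125. Buyers pay P_b = 84.75; sellers receive P_s = P_b - 2 = 82.75.
Consumer surplus is the triangle under demand above P_b: (1/2)(0.8125)(88 - 84.75) = 1.3203.

1.32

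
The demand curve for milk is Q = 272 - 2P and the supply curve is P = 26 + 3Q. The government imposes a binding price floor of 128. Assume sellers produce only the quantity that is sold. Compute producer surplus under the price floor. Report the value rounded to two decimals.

Rewriting demand in inverse form: P = 136 - 0.5Q.
Free-market equilibrium: 136 - 0.5Q = 26 + 3Q gives Q* = 31.4286, P* = 120.2857.
At P = 128, buyers demand (136 - 128)/0.5 = 16 while sellers would supply more, so the quantity traded is 16 at price 128.
The supply price at Q = 16 is 74. PS is the trapezoid between 128 and supply over [0, 16]: (1/2)[(128 - 26) + (128 - 74)](16) = 1248.

1248.00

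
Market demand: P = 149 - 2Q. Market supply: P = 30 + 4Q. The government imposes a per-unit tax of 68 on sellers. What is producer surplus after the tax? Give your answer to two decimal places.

Without the tax, 149 - 2Q = 30 + 4Q so Q* = 19.8333 and P* = 109.3333.
With the tax, sellers need 68 more per unit: 149 - 2Q = 30 + 4Q + 68, so Q_t = 8.5. Buyers pay P_b = 132; sellers receive P_s = P_b - 68 = 64.
Producer surplus is the triangle above supply below P_s: (1/2)(8.5)(64 - 30) = 144.5.

144.50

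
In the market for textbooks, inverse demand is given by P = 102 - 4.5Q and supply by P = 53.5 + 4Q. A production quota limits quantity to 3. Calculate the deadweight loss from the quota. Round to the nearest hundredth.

Without the quota, 102 - 4.5Q = 53.5 + 4Q gives Q* = 5.7059.
At Q = 3 the demand price is 102 - 4.5(3) = 88.5 and the supply price is 53.5 + 4(3) = 65.5.
Deadweight loss is the triangle between the curves from 3 to 5.7059: (1/2)(88.5 - 65.5)(5.7059 - 3) = 31.1176.

31.12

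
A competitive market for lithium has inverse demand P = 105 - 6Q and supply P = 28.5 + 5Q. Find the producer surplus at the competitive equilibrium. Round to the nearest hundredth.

Equilibrium: 105 - 6Q = 28.5 + 5Q, so Q* = 6.9545 and P* = 63.2727.
PS is the area between P* and the supply curve from 0 to Q*: (1/2)(6.9545)(34.7727) = 120.9143.

120.91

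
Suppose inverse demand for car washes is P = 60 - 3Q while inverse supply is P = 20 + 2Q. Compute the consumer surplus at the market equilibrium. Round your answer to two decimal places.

Setting demand equal to supply, 40 = 5Q, so Q* = 8 and P* = 36.
Consumer surplus is the triangle under demand above P*: (1/2)(8)(60 - 36) = (1/2)(8)(24) = 96.

96.00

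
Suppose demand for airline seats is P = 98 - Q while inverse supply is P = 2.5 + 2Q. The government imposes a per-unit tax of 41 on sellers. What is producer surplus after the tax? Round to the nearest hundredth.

330.03

Without the tax, 98 - Q = 2.5 + 2Q so Q* = 31.8333 and P* = 66.1667.
With the tax, sellers need 41 more per unit: 98 - Q = 2.5 + 2Q + 41, so Q_t = 18.1667. Buyers pay P_b = 79.8333; sellers receive P_s = P_b - 41 = 38.8333.
PS = (1/2)(Q_t)(P_s - 2.5) = (1/2)(18.1667)(36.3333) = 330.0278.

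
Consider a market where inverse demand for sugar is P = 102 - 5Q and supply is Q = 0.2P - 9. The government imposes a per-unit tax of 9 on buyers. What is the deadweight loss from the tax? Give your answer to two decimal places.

4.05

Rewriting supply in inverse form: P = 45 + 5Q.
Pre-tax equilibrium: 102 - 5Q = 45 + 5Q gives Q* = 5.7, P* = 73.5.
With the tax, buyers' net willingness to pay falls by 9: (102 - 9) - 5Q = 45 + 5Q, so Q_t = 4.8. Buyers pay P_b = 78; sellers receive P_s = P_b - 9 = 69.
The welfare triangle lost has base Q* - Q_t = 0.9 and height t = 9, so DWL = (1/2)(0.9)(9) = 4.05.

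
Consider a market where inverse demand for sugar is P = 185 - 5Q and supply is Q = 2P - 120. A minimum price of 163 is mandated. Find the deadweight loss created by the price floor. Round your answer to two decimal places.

923.69

Rewriting supply in inverse form: P = 60 + 0.5Q.
Without the control, 185 - 5Q = 60 + 0.5Q so Q* = 22.7273 and P* = 71.3636.
At P = 163, buyers demand (185 - 163)/5 = 4.4 while sellers would supply more, so the quantity traded is 4.4 at price 163.
At Q = 4.4 the demand price is 163 and the supply price is 62.2. Deadweight loss is the triangle between the curves from 4.4 to 22.7273: (1/2)(163 - 62.2)(22.7273 - 4.4) = 923.6945.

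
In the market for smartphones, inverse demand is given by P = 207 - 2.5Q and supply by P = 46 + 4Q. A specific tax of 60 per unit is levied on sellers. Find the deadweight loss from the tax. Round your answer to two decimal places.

Without the tax, 207 - 2.5Q = 46 + 4Q so Q* = 24.7692 and P* = 145.0769.
With the tax, sellers need 60 more per unit: 207 - 2.5Q = 46 + 4Q + 60, so Q_t = 15.5385. Buyers pay P_b = 168.1538; sellers receive P_s = P_b - 60 = 108.1538.
The welfare triangle lost has base Q* - Q_t = 9.2308 and height t = 60, so DWL = (1/2)(9.2308)(60) = 276.9231.

276.92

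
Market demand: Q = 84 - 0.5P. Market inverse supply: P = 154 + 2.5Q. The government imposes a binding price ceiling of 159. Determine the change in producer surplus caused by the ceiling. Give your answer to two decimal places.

-7.10

Rewriting demand in inverse form: P = 168 - 2Q.
Without the control, 168 - 2Q = 154 + 2.5Q so Q* = 3.1111 and P* = 161.7778.
At P = 159, sellers supply (159 - 154)/2.5 = 2 while buyers want more, so the quantity traded is 2 at price 159.
PS goes from (1/2)(3.1111)(7.7778) = 12.0988 to 5 (computed as (159 - 154)(2) - (1/2)(2.5)(2)^2), a change of -7.0988.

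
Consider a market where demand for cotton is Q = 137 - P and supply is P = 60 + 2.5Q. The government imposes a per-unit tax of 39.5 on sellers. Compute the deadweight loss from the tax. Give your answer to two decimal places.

Rewriting demand in inverse form: P = 137 - Q.
Pre-tax equilibrium: 137 - Q = 60 + 2.5Q gives Q* = 22, P* = 115.
With the tax, sellers need 39.5 more per unit: 137 - Q = 60 + 2.5Q + 39.5, so Q_t = 10.7143. Buyers pay P_b = 126.2857; sellers receive P_s = P_b - 39.5 = 86.7857.
The welfare triangle lost has base Q* - Q_t = 11.2857 and height t = 39.5, so DWL = (1/2)(11.2857)(39.5) = 222.8929.

222.89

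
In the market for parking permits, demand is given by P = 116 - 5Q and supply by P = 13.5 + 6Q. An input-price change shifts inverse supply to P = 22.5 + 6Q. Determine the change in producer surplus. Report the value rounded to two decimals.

-43.74

Initial equilibrium: Q_0 = 9.3182, P_0 = 69.4091; CS_0 = (1/2)(9.3182)(46.5909) = 217.0713, PS_0 = (1/2)(9.3182)(55.9091) = 260.4855.
New equilibrium: 116 - 5Q = 22.5 + 6Q gives Q_1 = 8.5, P_1 = 73.5; CS_1 = 180.625, PS_1 = 216.75.
Change in producer surplus = 216.75 - 260.4855 = -43.7355.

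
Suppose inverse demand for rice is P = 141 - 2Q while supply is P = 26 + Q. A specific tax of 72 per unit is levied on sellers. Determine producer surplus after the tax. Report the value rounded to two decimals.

102.72

Without the tax, 141 - 2Q = 26 + Q so Q* = 38.3333 and P* = 64.3333.
With the tax, sellers need 72 more per unit: 141 - 2Q = 26 + Q + 72, so Q_t = 14.3333. Buyers pay P_b = 112.3333; sellers receive P_s = P_b - 72 = 40.3333.
Producer surplus is the triangle above supply below P_s: (1/2)(14.3333)(40.3333 - 26) = 102.7222.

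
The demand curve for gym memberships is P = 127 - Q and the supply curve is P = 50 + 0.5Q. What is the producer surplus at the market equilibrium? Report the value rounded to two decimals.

658.78

Equilibrium: 127 - Q = 50 + 0.5Q, so Q* = 51.3333 and P* = 75.6667.
Producer surplus is the triangle above supply below P*: (1/2)(51.3333)(75.6667 - 50) = (1/2)(51.3333)(25.6667) = 658.7778.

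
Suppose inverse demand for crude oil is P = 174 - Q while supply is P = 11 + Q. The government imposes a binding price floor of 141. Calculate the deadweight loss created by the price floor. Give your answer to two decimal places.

Free-market equilibrium: 174 - Q = 11 + Q gives Q* = 81.5, P* = 92.5.
At the floor price 141, quantity demanded is (174 - 141)/1 = 33; demand is the short side, so Q = 33 trades at P = 141.
At Q = 33 the demand price is 141 and the supply price is 44. Deadweight loss is the triangle between the curves from 33 to 81.5: (1/2)(141 - 44)(81.5 - 33) = 2352.25.

2352.25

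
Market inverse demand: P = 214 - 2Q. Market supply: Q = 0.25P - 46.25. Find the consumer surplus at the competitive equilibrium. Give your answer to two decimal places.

Rewriting supply in inverse form: P = 185 + 4Q.
Set 214 - 2Q = 185 + 4Q, which gives 29 = 6Q, so Q* = 4.8333 and P* = 214 - 2(4.8333) = 204.3333.
CS is the area between the demand curve and P* from 0 to Q*: (1/2)(4.8333)(9.6667) = 23.3611.

23.36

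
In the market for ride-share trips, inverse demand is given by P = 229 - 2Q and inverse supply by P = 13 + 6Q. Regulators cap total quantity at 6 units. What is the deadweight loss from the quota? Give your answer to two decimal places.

Unrestricted equilibrium: Q* = (229 - 13)/(2 + 6) = 27.
At Q = 6 the demand price is 229 - 2(6) = 217 and the supply price is 13 + 6(6) = 49.
Deadweight loss is the triangle between the curves from 6 to 27: (1/2)(217 - 49)(27 - 6) = 1764.

1764.00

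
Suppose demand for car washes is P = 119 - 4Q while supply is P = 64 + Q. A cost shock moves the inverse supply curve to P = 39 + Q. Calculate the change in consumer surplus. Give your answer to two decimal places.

Initial equilibrium: Q_0 = 11, P_0 = 75; CS_0 = (1/2)(11)(44) = 242, PS_0 = (1/2)(11)(11) = 60.5.
New equilibrium: 119 - 4Q = 39 + Q gives Q_1 = 16, P_1 = 55; CS_1 = 512, PS_1 = 128.
Change in consumer surplus = 512 - 242 = 270.

270.00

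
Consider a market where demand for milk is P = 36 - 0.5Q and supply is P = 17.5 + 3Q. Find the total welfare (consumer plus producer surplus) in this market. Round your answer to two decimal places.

Set 36 - 0.5Q = 17.5 + 3Q, which gives 18.5 = 3.5Q, so Q* = 5.2857 and P* = 36 - 0.5(5.2857) = 33.3571.
Total surplus is the full triangle between the curves from 0 to Q*: (1/2)(5.2857)(36 - 17.5) = 48.8929.

48.89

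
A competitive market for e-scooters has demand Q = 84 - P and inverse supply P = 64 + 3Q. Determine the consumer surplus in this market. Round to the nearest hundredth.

12.50

Rewriting demand in inverse form: P = 84 - Q.
Set 84 - Q = 64 + 3Q, which gives 20 = 4Q, so Q* = 5 and P* = 84 - (5) = 79.
Consumer surplus is the triangle under demand above P*: (1/2)(5)(84 - 79) = (1/2)(5)(5) = 12.5.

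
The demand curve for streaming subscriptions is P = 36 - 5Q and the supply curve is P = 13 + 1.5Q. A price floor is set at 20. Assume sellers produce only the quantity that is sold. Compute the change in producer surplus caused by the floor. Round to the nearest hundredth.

Free-market equilibrium: 36 - 5Q = 13 + 1.5Q gives Q* = 3.5385, P* = 18.3077.
At P = 20, buyers demand (36 - 20)/5 = 3.2 while sellers would supply more, so the quantity traded is 3.2 at price 20.
PS goes from (1/2)(3.5385)(5.3077) = 9.3905 to 14.72 (computed as (20 - 13)(3.2) - (1/2)(1.5)(3.2)^2), a change of 5.3295.

5.33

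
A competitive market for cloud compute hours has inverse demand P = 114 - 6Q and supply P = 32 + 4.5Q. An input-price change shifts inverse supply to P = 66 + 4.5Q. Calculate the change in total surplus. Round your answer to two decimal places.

Initial equilibrium: Q_0 = 7.8095, P_0 = 67.1429; CS_0 = (1/2)(7.8095)(46.8571) = 182.966, PS_0 = (1/2)(7.8095)(35.1429) = 137.2245.
New equilibrium: 114 - 6Q = 66 + 4.5Q gives Q_1 = 4.5714, P_1 = 86.5714; CS_1 = 62.6939, PS_1 = 47.0204.
Change in total surplus = (62.6939 + 47.0204) - (182.966 + 137.2245) = -210.4762.

-210.48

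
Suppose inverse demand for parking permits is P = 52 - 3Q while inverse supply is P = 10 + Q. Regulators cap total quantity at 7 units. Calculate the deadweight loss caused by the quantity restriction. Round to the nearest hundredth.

24.50

Without the quota, 52 - 3Q = 10 + Q gives Q* = 10.5.
At Q = 7 the demand price is 52 - 3(7) = 31 and the supply price is 10 + (7) = 17.
DWL = (1/2)(gap between curves at 7) x (Q* - 7) = (1/2)(14)(3.5) = 24.5.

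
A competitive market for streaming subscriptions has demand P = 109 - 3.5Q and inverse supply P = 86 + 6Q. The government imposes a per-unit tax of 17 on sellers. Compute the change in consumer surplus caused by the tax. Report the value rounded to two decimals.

-9.56

Without the tax, 109 - 3.5Q = 86 + 6Q so Q* = 2.4211 and P* = 100.5263.
With the tax, sellers need 17 more per unit: 109 - 3.5Q = 86 + 6Q + 17, so Q_t = 0.6316. Buyers pay P_b = 106.7895; sellers receive P_s = P_b - 17 = 89.7895.
CS falls from (1/2)(2.4211)(8.4737) = 10.2576 to (1/2)(0.6316)(2.2105) = 0.6981, a change of -9.5596.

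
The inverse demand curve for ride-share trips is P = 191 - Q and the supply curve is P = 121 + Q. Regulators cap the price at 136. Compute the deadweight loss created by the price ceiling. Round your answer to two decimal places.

400.00

Free-market equilibrium: 191 - Q = 121 + Q gives Q* = 35, P* = 156.
At P = 136, sellers supply (136 - 121)/1 = 15 while buyers want more, so the quantity traded is 15 at price 136.
At Q = 15 the demand price is 176 and the supply price is 136. Deadweight loss is the triangle between the curves from 15 to 35: (1/2)(176 - 136)(35 - 15) = 400.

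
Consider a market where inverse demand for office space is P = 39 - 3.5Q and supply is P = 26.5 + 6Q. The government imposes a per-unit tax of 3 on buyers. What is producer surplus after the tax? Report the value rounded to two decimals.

3.00

Without the tax, 39 - 3.5Q = 26.5 + 6Q so Q* = 1.3158 and P* = 34.3947.
A tax on buyers shifts demand down by 3: (39 - 3) - 3.5Q = 26.5 + 6Q, so Q_t = 1. Buyers pay P_b = 35.5; sellers receive P_s = P_b - 3 = 32.5.
PS = (1/2)(Q_t)(P_s - 26.5) = (1/2)(1)(6) = 3.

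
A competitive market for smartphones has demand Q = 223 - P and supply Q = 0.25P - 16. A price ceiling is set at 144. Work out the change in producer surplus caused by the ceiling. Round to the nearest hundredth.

Rewriting demand in inverse form: P = 223 - Q.
Rewriting supply in inverse form: P = 64 + 4Q.
Free-market equilibrium: 223 - Q = 64 + 4Q gives Q* = 31.8, P* = 191.2.
At the ceiling price 144, quantity supplied is (144 - 64)/4 = 20; supply is the short side, so Q = 20 trades at P = 144.
PS goes from (1/2)(31.8)(127.2) = 2022.48 to 800 (computed as (144 - 64)(20) - (1/2)(4)(20)^2), a change of -1222.48.

-1222.48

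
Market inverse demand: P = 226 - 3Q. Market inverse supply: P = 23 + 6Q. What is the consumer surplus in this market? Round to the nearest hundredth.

Equilibrium: 226 - 3Q = 23 + 6Q, so Q* = 22.5556 and P* = 158.3333.
CS is the area between the demand curve and P* from 0 to Q*: (1/2)(22.5556)(67.6667) = 763.1296.

763.13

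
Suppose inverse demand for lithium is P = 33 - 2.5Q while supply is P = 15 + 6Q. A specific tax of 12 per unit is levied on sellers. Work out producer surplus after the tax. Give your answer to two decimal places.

1.49

Pre-tax equilibrium: 33 - 2.5Q = 15 + 6Q gives Q* = 2.1176, P* = 27.7059.
A tax on sellers shifts supply up by 12: 33 - 2.5Q = 15 + 6Q + 12, so Q_t = 0.7059. Buyers pay P_b = 31.2353; sellers receive P_s = P_b - 12 = 19.2353.
Producer surplus is the triangle above supply below P_s: (1/2)(0.7059)(19.2353 - 15) = 1.4948.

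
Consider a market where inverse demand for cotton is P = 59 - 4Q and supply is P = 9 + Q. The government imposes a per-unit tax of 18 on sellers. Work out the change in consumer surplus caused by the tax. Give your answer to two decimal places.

Without the tax, 59 - 4Q = 9 + Q so Q* = 10 and P* = 19.
With the tax, sellers need 18 more per unit: 59 - 4Q = 9 + Q + 18, so Q_t = 6.4. Buyers pay P_b = 33.4; sellers receive P_s = P_b - 18 = 15.4.
Consumers lose the trapezoid between P* and P_b out to Q_t plus the triangle from Q_t to Q*: change in CS = 81.92 - 200 = -118.08.

-118.08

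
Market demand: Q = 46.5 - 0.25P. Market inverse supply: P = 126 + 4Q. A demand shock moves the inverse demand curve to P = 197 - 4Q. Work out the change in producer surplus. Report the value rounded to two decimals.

Rewriting demand in inverse form: P = 186 - 4Q.
Initial equilibrium: Q_0 = 7.5, P_0 = 156; CS_0 = (1/2)(7.5)(30) = 112.5, PS_0 = (1/2)(7.5)(30) = 112.5.
New equilibrium: 197 - 4Q = 126 + 4Q gives Q_1 = 8.875, P_1 = 161.5; CS_1 = 157.5312, PS_1 = 157.5312.
Change in producer surplus = 157.5312 - 112.5 = 45.0312.

45.03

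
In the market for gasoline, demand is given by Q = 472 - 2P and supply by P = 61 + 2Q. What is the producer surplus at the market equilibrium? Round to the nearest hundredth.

Rewriting demand in inverse form: P = 236 - 0.5Q.
Set 236 - 0.5Q = 61 + 2Q, which gives 175 = 2.5Q, so Q* = 70 and P* = 236 - 0.5(70) = 201.
The supply curve's price intercept is 61, so PS = (1/2)(Q*)(P* - 61) = (1/2)(70)(140) = 4900.

4900.00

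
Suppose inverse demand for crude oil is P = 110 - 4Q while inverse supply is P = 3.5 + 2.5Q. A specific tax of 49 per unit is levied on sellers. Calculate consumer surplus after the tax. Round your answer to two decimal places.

Pre-tax equilibrium: 110 - 4Q = 3.5 + 2.5Q gives Q* = 16.3846, P* = 44.4615.
A tax on sellers shifts supply up by 49: 110 - 4Q = 3.5 + 2.5Q + 49, so Q_t = 8.8462. Buyers pay P_b = 74.6154; sellers receive P_s = P_b - 49 = 25.6154.
CS = (1/2)(Q_t)(110 - P_b) = (1/2)(8.8462)(35.3846) = 156.5089.

156.51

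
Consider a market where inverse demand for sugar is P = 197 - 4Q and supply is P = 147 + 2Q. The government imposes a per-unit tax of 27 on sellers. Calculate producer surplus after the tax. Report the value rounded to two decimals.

14.69

Without the tax, 197 - 4Q = 147 + 2Q so Q* = 8.3333 and P* = 163.6667.
A tax on sellers shifts supply up by 27: 197 - 4Q = 147 + 2Q + 27, so Q_t = 3.8333. Buyers pay P_b = 181.6667; sellers receive P_s = P_b - 27 = 154.6667.
Producer surplus is the triangle above supply below P_s: (1/2)(3.8333)(154.6667 - 147) = 14.6944.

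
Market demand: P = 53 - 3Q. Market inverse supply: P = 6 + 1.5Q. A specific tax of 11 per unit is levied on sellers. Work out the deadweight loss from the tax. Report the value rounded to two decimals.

13.44

Without the tax, 53 - 3Q = 6 + 1.5Q so Q* = 10.4444 and P* = 21.6667.
A tax on sellers shifts supply up by 11: 53 - 3Q = 6 + 1.5Q + 11, so Q_t = 8. Buyers pay P_b = 29; sellers receive P_s = P_b - 11 = 18.
Deadweight loss is the triangle between the curves from Q_t to Q*: (1/2)(10.4444 - 8)(11) = 13.4444.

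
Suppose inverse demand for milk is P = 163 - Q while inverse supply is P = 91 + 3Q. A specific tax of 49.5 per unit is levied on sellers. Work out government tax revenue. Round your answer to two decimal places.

Pre-tax equilibrium: 163 - Q = 91 + 3Q gives Q* = 18, P* = 145.
A tax on sellers shifts supply up by 49.5: 163 - Q = 91 + 3Q + 49.5, so Q_t = 5.625. Buyers pay P_b = 157.375; sellers receive P_s = P_b - 49.5 = 107.875.
Revenue is the tax times quantity traded: 49.5 x 5.625 = 278.4375.

278.44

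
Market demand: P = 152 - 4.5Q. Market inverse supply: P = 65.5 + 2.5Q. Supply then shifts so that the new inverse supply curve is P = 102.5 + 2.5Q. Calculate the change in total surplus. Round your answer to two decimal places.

-359.43

Initial equilibrium: Q_0 = 12.3571, P_0 = 96.3929; CS_0 = (1/2)(12.3571)(55.6071) = 343.5727, PS_0 = (1/2)(12.3571)(30.8929) = 190.8737.
New equilibrium: 152 - 4.5Q = 102.5 + 2.5Q gives Q_1 = 7.0714, P_1 = 120.1786; CS_1 = 112.5115, PS_1 = 62.5064.
Change in total surplus = (112.5115 + 62.5064) - (343.5727 + 190.8737) = -359.4286.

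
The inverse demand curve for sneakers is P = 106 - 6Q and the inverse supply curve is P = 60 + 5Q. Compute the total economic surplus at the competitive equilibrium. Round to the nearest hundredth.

96.18

Equilibrium: 106 - 6Q = 60 + 5Q, so Q* = 4.1818 and P* = 80.9091.
CS = (1/2)(4.1818)(25.0909) = 52.4628 and PS = (1/2)(4.1818)(20.9091) = 43.719, so total surplus = 96.1818.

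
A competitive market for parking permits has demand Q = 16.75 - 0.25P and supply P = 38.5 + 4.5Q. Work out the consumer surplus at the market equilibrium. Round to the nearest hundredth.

Rewriting demand in inverse form: P = 67 - 4Q.
Equilibrium: 67 - 4Q = 38.5 + 4.5Q, so Q* = 3.3529 and P* = 53.5882.
Consumer surplus is the triangle under demand above P*: (1/2)(3.3529)(67 - 53.5882) = (1/2)(3.3529)(13.4118) = 22.4844.

22.48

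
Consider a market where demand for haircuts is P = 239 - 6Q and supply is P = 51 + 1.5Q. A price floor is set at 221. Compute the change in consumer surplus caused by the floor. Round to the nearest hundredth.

-1858.01

Without the control, 239 - 6Q = 51 + 1.5Q so Q* = 25.0667 and P* = 88.6.
At the floor price 221, quantity demanded is (239 - 221)/6 = 3; demand is the short side, so Q = 3 trades at P = 221.
CS goes from (1/2)(25.0667)(150.4) = 1885.0133 to 27 (computed as (239 - 221)(3) - (1/2)(6)(3)^2), a change of -1858.0133.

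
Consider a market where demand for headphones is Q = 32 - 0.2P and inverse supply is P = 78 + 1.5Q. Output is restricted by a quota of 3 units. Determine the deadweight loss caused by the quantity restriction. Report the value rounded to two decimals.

300.48

Rewriting demand in inverse form: P = 160 - 5Q.
Unrestricted equilibrium: Q* = (160 - 78)/(5 + 1.5) = 12.6154.
At Q = 3 the demand price is 160 - 5(3) = 145 and the supply price is 78 + 1.5(3) = 82.5.
Deadweight loss is the triangle between the curves from 3 to 12.6154: (1/2)(145 - 82.5)(12.6154 - 3) = 300.4808.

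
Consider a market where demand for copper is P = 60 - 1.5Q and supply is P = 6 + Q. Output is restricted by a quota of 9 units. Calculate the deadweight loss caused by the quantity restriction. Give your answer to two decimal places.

198.45

Unrestricted equilibrium: Q* = (60 - 6)/(1.5 + 1) = 21.6.
At Q = 9 the demand price is 60 - 1.5(9) = 46.5 and the supply price is 6 + (9) = 15.
Deadweight loss is the triangle between the curves from 9 to 21.6: (1/2)(46.5 - 15)(21.6 - 9) = 198.45.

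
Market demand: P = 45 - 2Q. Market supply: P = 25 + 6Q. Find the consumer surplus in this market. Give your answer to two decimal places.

6.25

Setting demand equal to supply, 20 = 8Q, so Q* = 2.5 and P* = 40.
CS is the area between the demand curve and P* from 0 to Q*: (1/2)(2.5)(5) = 6.25.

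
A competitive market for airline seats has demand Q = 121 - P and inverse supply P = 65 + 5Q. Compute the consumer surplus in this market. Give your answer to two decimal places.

Rewriting demand in inverse form: P = 121 - Q.
Equilibrium: 121 - Q = 65 + 5Q, so Q* = 9.3333 and P* = 111.6667.
The demand choke price is 121, so CS = (1/2)(Q*)(121 - P*) = (1/2)(9.3333)(9.3333) = 43.5556.

43.56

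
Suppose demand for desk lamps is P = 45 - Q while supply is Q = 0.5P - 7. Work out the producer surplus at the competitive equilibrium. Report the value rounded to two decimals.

106.78

Rewriting supply in inverse form: P = 14 + 2Q.
Equilibrium: 45 - Q = 14 + 2Q, so Q* = 10.3333 and P* = 34.6667.
The supply curve's price intercept is 14, so PS = (1/2)(Q*)(P* - 14) = (1/2)(10.3333)(20.6667) = 106.7778.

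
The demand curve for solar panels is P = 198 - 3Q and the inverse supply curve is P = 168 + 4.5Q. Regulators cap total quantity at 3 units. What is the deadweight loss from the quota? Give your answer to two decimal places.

3.75

Without the quota, 198 - 3Q = 168 + 4.5Q gives Q* = 4.
At Q = 3 the demand price is 198 - 3(3) = 189 and the supply price is 168 + 4.5(3) = 181.5.
DWL = (1/2)(gap between curves at 3) x (Q* - 3) = (1/2)(7.5)(1) = 3.75.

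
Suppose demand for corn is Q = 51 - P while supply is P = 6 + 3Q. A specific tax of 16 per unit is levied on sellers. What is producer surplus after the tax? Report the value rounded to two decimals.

Rewriting demand in inverse form: P = 51 - Q.
Pre-tax equilibrium: 51 - Q = 6 + 3Q gives Q* = 11.25, P* = 39.75.
A tax on sellers shifts supply up by 16: 51 - Q = 6 + 3Q + 16, so Q_t = 7.25. Buyers pay P_b = 43.75; sellers receive P_s = P_b - 16 = 27.75.
PS = (1/2)(Q_t)(P_s - 6) = (1/2)(7.25)(21.75) = 78.8438.

78.84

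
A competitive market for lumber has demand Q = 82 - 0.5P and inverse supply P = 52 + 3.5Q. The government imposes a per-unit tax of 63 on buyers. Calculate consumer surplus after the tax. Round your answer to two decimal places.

79.37

Rewriting demand in inverse form: P = 164 - 2Q.
Pre-tax equilibrium: 164 - 2Q = 52 + 3.5Q gives Q* = 20.3636, P* = 123.2727.
A tax on buyers shifts demand down by 63: (164 - 63) - 2Q = 52 + 3.5Q, so Q_t = 8.9091. Buyers pay P_b = 146.1818; sellers receive P_s = P_b - 63 = 83.1818.
CS = (1/2)(Q_t)(164 - P_b) = (1/2)(8.9091)(17.8182) = 79.3719.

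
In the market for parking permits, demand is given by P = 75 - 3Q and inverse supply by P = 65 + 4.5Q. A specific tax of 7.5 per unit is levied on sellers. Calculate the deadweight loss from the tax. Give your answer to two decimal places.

3.75

Without the tax, 75 - 3Q = 65 + 4.5Q so Q* = 1.3333 and P* = 71.
With the tax, sellers need 7.5 more per unit: 75 - 3Q = 65 + 4.5Q + 7.5, so Q_t = 0.3333. Buyers pay P_b = 74; sellers receive P_s = P_b - 7.5 = 66.5.
The welfare triangle lost has base Q* - Q_t = 1 and height t = 7.5, so DWL = (1/2)(1)(7.5) = 3.75.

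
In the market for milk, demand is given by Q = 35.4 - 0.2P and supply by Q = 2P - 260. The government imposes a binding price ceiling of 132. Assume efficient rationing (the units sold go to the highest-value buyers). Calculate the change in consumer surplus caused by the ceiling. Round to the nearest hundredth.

Rewriting demand in inverse form: P = 177 - 5Q.
Rewriting supply in inverse form: P = 130 + 0.5Q.
Free-market equilibrium: 177 - 5Q = 130 + 0.5Q gives Q* = 8.5455, P* = 134.2727.
At the ceiling price 132, quantity supplied is (132 - 130)/0.5 = 4; supply is the short side, so Q = 4 trades at P = 132.
CS goes from (1/2)(8.5455)(42.7273) = 182.562 to 140 (computed as (177 - 132)(4) - (1/2)(5)(4)^2), a change of -42.562.

-42.56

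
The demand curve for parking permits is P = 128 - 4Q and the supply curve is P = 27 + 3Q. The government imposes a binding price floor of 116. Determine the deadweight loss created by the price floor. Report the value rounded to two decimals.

Without the control, 128 - 4Q = 27 + 3Q so Q* = 14.4286 and P* = 70.2857.
At P = 116, buyers demand (128 - 116)/4 = 3 while sellers would supply more, so the quantity traded is 3 at price 116.
At Q = 3 the demand price is 116 and the supply price is 36. Deadweight loss is the triangle between the curves from 3 to 14.4286: (1/2)(116 - 36)(14.4286 - 3) = 457.1429.

457.14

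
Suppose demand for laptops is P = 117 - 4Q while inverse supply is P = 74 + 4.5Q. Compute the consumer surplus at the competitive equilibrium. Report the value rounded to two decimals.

51.18

Set 117 - 4Q = 74 + 4.5Q, which gives 43 = 8.5Q, so Q* = 5.0588 and P* = 117 - 4(5.0588) = 96.7647.
Consumer surplus is the triangle under demand above P*: (1/2)(5.0588)(117 - 96.7647) = (1/2)(5.0588)(20.2353) = 51.1834.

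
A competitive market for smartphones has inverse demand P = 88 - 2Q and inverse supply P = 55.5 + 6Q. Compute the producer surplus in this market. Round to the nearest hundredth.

Set 88 - 2Q = 55.5 + 6Q, which gives 32.5 = 8Q, so Q* = 4.0625 and P* = 88 - 2(4.0625) = 79.875.
PS is the area between P* and the supply curve from 0 to Q*: (1/2)(4.0625)(24.375) = 49.5117.

49.51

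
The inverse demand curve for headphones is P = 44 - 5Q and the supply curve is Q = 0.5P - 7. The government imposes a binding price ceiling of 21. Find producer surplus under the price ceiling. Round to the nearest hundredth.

12.25

Rewriting supply in inverse form: P = 14 + 2Q.
Without the control, 44 - 5Q = 14 + 2Q so Q* = 4.2857 and P* = 22.5714.
At the ceiling price 21, quantity supplied is (21 - 14)/2 = 3.5; supply is the short side, so Q = 3.5 trades at P = 21.
PS is the triangle above supply below 21: (1/2)(3.5)(21 - 14) = 12.25.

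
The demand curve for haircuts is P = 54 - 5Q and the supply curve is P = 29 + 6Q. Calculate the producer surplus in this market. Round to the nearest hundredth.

Set 54 - 5Q = 29 + 6Q, which gives 25 = 11Q, so Q* = 2.2727 and P* = 54 - 5(2.2727) = 42.6364.
PS is the area between P* and the supply curve from 0 to Q*: (1/2)(2.2727)(13.6364) = 15.4959.

15.50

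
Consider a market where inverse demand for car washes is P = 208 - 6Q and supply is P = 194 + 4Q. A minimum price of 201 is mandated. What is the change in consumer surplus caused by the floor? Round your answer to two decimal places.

Free-market equilibrium: 208 - 6Q = 194 + 4Q gives Q* = 1.4, P* = 199.6.
At P = 201, buyers demand (208 - 201)/6 = 1.1667 while sellers would supply more, so the quantity traded is 1.1667 at price 201.
CS goes from (1/2)(1.4)(8.4) = 5.88 to 4.0833 (computed as (208 - 201)(1.1667) - (1/2)(6)(1.1667)^2), a change of -1.7967.

-1.80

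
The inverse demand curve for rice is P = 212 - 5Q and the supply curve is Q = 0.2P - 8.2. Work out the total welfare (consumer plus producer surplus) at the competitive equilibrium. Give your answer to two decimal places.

Rewriting supply in inverse form: P = 41 + 5Q.
Setting demand equal to supply, 171 = 10Q, so Q* = 17.1 and P* = 126.5.
CS = (1/2)(17.1)(85.5) = 731.025 and PS = (1/2)(17.1)(85.5) = 731.025, so total surplus = 1462.05.

1462.05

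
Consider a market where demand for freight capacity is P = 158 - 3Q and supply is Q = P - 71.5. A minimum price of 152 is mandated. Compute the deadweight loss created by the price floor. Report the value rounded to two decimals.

770.28

Rewriting supply in inverse form: P = 71.5 + Q.
Free-market equilibrium: 158 - 3Q = 71.5 + Q gives Q* = 21.625, P* = 93.125.
At the floor price 152, quantity demanded is (158 - 152)/3 = 2; demand is the short side, so Q = 2 trades at P = 152.
The lost-trades triangle has base Q* - 2 = 19.625 and height equal to the gap between the curves at Q = 2, which is 152 - 73.5 = 78.5. DWL = (1/2)(19.625)(78.5) = 770.2812.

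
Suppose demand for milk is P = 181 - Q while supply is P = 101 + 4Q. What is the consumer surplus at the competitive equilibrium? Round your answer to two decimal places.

Set 181 - Q = 101 + 4Q, which gives 80 = 5Q, so Q* = 16 and P* = 181 - (16) = 165.
Consumer surplus is the triangle under demand above P*: (1/2)(16)(181 - 165) = (1/2)(16)(16) = 128.

128.00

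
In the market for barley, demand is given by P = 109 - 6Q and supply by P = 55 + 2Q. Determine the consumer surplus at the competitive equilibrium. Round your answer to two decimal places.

Setting demand equal to supply, 54 = 8Q, so Q* = 6.75 and P* = 68.5.
Consumer surplus is the triangle under demand above P*: (1/2)(6.75)(109 - 68.5) = (1/2)(6.75)(40.5) = 136.6875.

136.69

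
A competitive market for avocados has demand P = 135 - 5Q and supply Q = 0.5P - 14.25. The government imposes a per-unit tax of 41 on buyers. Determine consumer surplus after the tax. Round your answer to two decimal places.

Rewriting supply in inverse form: P = 28.5 + 2Q.
Without the tax, 135 - 5Q = 28.5 + 2Q so Q* = 15.2143 and P* = 58.9286.
A tax on buyers shifts demand down by 41: (135 - 41) - 5Q = 28.5 + 2Q, so Q_t = 9.3571. Buyers pay P_b = 88.2143; sellers receive P_s = P_b - 41 = 47.2143.
Consumer surplus is the triangle under demand above P_b: (1/2)(9.3571)(135 - 88.2143) = 218.8903.

218.89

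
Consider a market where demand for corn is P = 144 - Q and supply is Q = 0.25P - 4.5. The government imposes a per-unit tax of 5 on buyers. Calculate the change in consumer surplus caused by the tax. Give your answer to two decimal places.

-24.70

Rewriting supply in inverse form: P = 18 + 4Q.
Without the tax, 144 - Q = 18 + 4Q so Q* = 25.2 and P* = 118.8.
With the tax, buyers' net willingness to pay falls by 5: (144 - 5) - Q = 18 + 4Q, so Q_t = 24.2. Buyers pay P_b = 119.8; sellers receive P_s = P_b - 5 = 114.8.
Consumers lose the trapezoid between P* and P_b out to Q_t plus the triangle from Q_t to Q*: change in CS = 292.82 - 317.52 = -24.7.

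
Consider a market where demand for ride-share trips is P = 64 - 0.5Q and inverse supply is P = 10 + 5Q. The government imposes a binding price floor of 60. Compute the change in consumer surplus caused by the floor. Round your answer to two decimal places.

Free-market equilibrium: 64 - 0.5Q = 10 + 5Q gives Q* = 9.8182, P* = 59.0909.
At the floor price 60, quantity demanded is (64 - 60)/0.5 = 8; demand is the short side, so Q = 8 trades at P = 60.
CS goes from (1/2)(9.8182)(4.9091) = 24.0992 to 16 (computed as (64 - 60)(8) - (1/2)(0.5)(8)^2), a change of -8.0992.

-8.10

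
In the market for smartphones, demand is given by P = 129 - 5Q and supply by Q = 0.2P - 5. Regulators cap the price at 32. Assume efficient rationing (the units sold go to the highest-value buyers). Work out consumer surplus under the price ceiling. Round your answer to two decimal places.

Rewriting supply in inverse form: P = 25 + 5Q.
Free-market equilibrium: 129 - 5Q = 25 + 5Q gives Q* = 10.4, P* = 77.
At P = 32, sellers supply (32 - 25)/5 = 1.4 while buyers want more, so the quantity traded is 1.4 at price 32.
The demand price at Q = 1.4 is 122. CS is the trapezoid between demand and 32 over [0, 1.4]: (1/2)[(129 - 32) + (122 - 32)](1.4) = 130.9.

130.90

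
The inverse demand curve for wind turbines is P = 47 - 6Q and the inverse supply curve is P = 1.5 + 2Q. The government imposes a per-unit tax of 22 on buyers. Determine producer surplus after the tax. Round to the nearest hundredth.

Pre-tax equilibrium: 47 - 6Q = 1.5 + 2Q gives Q* = 5.6875, P* = 12.875.
With the tax, buyers' net willingness to pay falls by 22: (47 - 22) - 6Q = 1.5 + 2Q, so Q_t = 2.9375. Buyers pay P_b = 29.375; sellers receive P_s = P_b - 22 = 7.375.
Producer surplus is the triangle above supply below P_s: (1/2)(2.9375)(7.375 - 1.5) = 8.6289.

8.63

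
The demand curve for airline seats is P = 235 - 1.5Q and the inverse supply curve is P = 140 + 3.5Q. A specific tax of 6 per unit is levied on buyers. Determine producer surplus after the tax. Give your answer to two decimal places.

554.47

Pre-tax equilibrium: 235 - 1.5Q = 140 + 3.5Q gives Q* = 19, P* = 206.5.
A tax on buyers shifts demand down by 6: (235 - 6) - 1.5Q = 140 + 3.5Q, so Q_t = 17.8. Buyers pay P_b = 208.3; sellers receive P_s = P_b - 6 = 202.3.
PS = (1/2)(Q_t)(P_s - 140) = (1/2)(17.8)(62.3) = 554.47.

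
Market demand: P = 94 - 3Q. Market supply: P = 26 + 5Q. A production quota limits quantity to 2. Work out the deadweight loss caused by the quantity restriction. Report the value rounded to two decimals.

169.00

Unrestricted equilibrium: Q* = (94 - 26)/(3 + 5) = 8.5.
At Q = 2 the demand price is 94 - 3(2) = 88 and the supply price is 26 + 5(2) = 36.
DWL = (1/2)(gap between curves at 2) x (Q* - 2) = (1/2)(52)(6.5) = 169.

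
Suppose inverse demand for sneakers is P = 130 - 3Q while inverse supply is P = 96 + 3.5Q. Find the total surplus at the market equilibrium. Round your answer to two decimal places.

Equilibrium: 130 - 3Q = 96 + 3.5Q, so Q* = 5.2308 and P* = 114.3077.
Total surplus is the full triangle between the curves from 0 to Q*: (1/2)(5.2308)(130 - 96) = 88.9231.

88.92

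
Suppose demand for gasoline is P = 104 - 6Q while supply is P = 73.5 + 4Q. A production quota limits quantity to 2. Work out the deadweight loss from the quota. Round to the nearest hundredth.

5.51

Without the quota, 104 - 6Q = 73.5 + 4Q gives Q* = 3.05.
At Q = 2 the demand price is 104 - 6(2) = 92 and the supply price is 73.5 + 4(2) = 81.5.
DWL = (1/2)(gap between curves at 2) x (Q* - 2) = (1/2)(10.5)(1.05) = 5.5125.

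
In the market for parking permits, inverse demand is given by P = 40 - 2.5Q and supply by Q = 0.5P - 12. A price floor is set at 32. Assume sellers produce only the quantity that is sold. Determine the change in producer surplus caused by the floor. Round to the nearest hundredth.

2.72

Rewriting supply in inverse form: P = 24 + 2Q.
Without the control, 40 - 2.5Q = 24 + 2Q so Q* = 3.5556 and P* = 31.1111.
At P = 32, buyers demand (40 - 32)/2.5 = 3.2 while sellers would supply more, so the quantity traded is 3.2 at price 32.
PS goes from (1/2)(3.5556)(7.1111) = 12.642 to 15.36 (computed as (32 - 24)(3.2) - (1/2)(2)(3.2)^2), a change of 2.718.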